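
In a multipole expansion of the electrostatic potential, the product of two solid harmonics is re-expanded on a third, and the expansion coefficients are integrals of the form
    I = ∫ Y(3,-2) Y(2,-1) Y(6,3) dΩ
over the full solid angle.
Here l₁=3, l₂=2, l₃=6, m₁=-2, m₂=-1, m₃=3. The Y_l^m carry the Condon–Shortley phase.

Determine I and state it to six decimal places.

l₃=6 ∉ [1,5] — triangle fails ⇒ I = 0

0.000000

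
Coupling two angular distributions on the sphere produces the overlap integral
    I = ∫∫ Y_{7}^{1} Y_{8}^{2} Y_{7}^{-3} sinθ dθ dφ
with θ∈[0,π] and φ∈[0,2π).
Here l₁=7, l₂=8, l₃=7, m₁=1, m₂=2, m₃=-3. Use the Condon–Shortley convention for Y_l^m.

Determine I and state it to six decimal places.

-0.080215

Checks pass: Σm=0; 22 even; l₃=7∈[1,15].
(2·7+1)(2·8+1)(2·7+1) = 3825
Δ: 8! 6! 8! / 23! → 1/22086194130
sum: t=1:−1/18289152000 t=2:+1/248832000 t=3:−1/24883200 t=4:+1/11943936 t=5:−1/24883200 t=6:+1/248832000 t=7:−1/18289152000 = 11/975421440
3j²(7 8 7; 0 0 0) = Δ·Π!·Σ² = 1750/289731  (sign -1)
sum: t=2:+1/2786918400 t=3:−1/130636800 t=4:+1/39813120 t=5:−1/62208000 t=6:+1/597196800 = 143/41803776000
3j²(7 8 7; 1 2 -3) = Δ·Π!·Σ² = 26/7429  (sign +1)
combine: 4πI² = 3825·1750/289731·26/7429 = 262500/3246473
take √, sign -1: I = -0.08021467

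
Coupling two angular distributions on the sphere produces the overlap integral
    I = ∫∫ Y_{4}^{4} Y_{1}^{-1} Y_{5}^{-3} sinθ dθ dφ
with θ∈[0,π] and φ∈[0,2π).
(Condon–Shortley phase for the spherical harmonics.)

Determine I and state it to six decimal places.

Rules hold: Σm=0, L=10 even, 3≤5≤5.
N = 9·3·11 = 297
Δ = 0!·8!·2!/11! = 1/495
Racah Σ t=0..0: t=0:+1/576 = 1/576
⇒ 3j(4 1 5; 0 0 0)² = 5/99, sgn -1
Racah Σ t=0..0: t=0:+1/80640 = 1/80640
⇒ 3j(4 1 5; 4 -1 -3)² = 1/495, sgn +1
4πI² = N·(3j₀)²·(3jₘ)² = 1/33
I = -1·√(0.030303/4π) = -0.04910640

-0.049106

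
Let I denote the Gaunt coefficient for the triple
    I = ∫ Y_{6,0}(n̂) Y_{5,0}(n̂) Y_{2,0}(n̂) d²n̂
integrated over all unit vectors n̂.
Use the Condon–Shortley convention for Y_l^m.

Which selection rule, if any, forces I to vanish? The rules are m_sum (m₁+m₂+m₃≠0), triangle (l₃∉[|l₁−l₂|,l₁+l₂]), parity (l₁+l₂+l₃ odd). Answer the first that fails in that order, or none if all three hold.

parity

azimuthal sum: 0 + 0 + 0 = 0  ✓
1 ≤ 2 ≤ 11 (triangle on l)  ✓
L = 6 + 5 + 2 = 13 (odd)  ✗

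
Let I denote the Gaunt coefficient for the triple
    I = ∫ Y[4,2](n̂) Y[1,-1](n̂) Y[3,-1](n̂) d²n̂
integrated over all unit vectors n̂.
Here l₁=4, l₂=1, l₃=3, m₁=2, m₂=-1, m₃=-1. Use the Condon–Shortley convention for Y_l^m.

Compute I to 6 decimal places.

Checks pass: Σm=0; 8 even; l₃=3∈[3,5].
(2·4+1)(2·1+1)(2·3+1) = 189
Δ: 2! 6! 0! / 9! → 1/252
sum: t=1:−1/36 = -1/36
3j²(4 1 3; 0 0 0) = Δ·Π!·Σ² = 4/63  (sign +1)
sum: t=0:+1/96 = 1/96
3j²(4 1 3; 2 -1 -1) = Δ·Π!·Σ² = 5/84  (sign +1)
combine: 4πI² = 189·4/63·5/84 = 5/7
take √, sign +1: I = 0.23841361

0.238414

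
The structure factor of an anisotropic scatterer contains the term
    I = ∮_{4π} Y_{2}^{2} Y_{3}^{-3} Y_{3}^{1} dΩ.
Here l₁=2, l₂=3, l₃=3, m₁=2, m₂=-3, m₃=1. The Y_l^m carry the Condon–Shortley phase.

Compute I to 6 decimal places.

Checks pass: Σm=0; 8 even; l₃=3∈[1,5].
(2·2+1)(2·3+1)(2·3+1) = 245
Δ: 2! 2! 4! / 9! → 1/3780
sum: t=0:+1/24 t=1:−1/4 t=2:+1/24 = -1/6
3j²(2 3 3; 0 0 0) = Δ·Π!·Σ² = 4/105  (sign +1)
sum: t=0:+1/96 = 1/96
3j²(2 3 3; 2 -3 1) = Δ·Π!·Σ² = 1/42  (sign +1)
combine: 4πI² = 245·4/105·1/42 = 2/9
take √, sign +1: I = 0.13298076

0.132981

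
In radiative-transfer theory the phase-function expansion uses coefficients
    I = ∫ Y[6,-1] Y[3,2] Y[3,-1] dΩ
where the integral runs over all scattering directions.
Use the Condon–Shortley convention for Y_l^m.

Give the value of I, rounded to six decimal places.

-0.121471

Rules hold: Σm=0, L=12 even, 3≤3≤9.
N = 13·7·7 = 637
Δ = 6!·6!·0!/13! = 1/12012
Racah Σ t=3..3: t=3:−1/1296 = -1/1296
⇒ 3j(6 3 3; 0 0 0)² = 100/3003, sgn +1
Racah Σ t=5..5: t=5:−1/5760 = -1/5760
⇒ 3j(6 3 3; -1 2 -1)² = 5/572, sgn -1
4πI² = N·(3j₀)²·(3jₘ)² = 875/4719
I = -1·√(0.185421/4π) = -0.12147142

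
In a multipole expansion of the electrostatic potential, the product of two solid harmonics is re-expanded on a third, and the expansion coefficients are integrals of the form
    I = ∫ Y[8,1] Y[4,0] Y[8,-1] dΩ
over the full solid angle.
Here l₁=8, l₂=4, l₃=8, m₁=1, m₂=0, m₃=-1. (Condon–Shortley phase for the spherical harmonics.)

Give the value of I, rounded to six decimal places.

-0.106214

m-sum 0 ✓  L=20 even ✓  4≤8≤12 ✓
Π(2lᵢ+1) = 17×9×17 = 2601
triangle coeff Δ(8,4,8) = 1/185175900
Σ_t [0,4]: t=0:+1/557383680 t=1:−1/21772800 t=2:+1/8294400 t=3:−1/21772800 t=4:+1/557383680 = 1/30965760
(3j)²=36/4199 [(8 4 8; 0 0 0)], sign=+1
Σ_t [0,4]: t=0:+1/348364800 t=1:−1/18662400 t=2:+1/9676800 t=3:−1/34836480 t=4:+1/1254113280 = 31/1254113280
(3j)²=961/151164 [(8 4 8; 1 0 -1)], sign=-1
⇒ 4πI² = 8649/61009
I = (-1)√(8649/61009/(4π)) = -0.10621383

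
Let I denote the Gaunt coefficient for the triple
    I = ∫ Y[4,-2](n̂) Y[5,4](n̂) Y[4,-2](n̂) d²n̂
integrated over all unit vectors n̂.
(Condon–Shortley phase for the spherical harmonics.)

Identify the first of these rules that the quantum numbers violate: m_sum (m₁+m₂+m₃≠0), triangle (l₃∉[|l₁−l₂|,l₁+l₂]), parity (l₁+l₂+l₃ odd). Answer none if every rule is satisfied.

m₁+m₂+m₃ = -2 + 4 − 2 = 0  ✓
triangle: |4−5|=1 ≤ l₃=4 ≤ 4+5=9  ✓
parity: l₁+l₂+l₃ = 13 is odd  ✗

parity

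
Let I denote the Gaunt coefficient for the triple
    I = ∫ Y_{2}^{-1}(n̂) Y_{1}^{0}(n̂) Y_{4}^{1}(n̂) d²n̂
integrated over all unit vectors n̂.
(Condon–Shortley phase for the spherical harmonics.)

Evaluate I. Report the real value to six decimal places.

0.000000

triangle: need 1≤l₃≤3, have 4; I=0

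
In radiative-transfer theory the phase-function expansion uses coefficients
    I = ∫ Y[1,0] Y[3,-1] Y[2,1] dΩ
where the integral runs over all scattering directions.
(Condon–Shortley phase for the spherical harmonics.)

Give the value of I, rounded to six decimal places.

Rules hold: Σm=0, L=6 even, 2≤2≤4.
N = 3·7·5 = 105
Δ = 2!·0!·4!/7! = 1/105
Racah Σ t=1..1: t=1:−1/4 = -1/4
⇒ 3j(1 3 2; 0 0 0)² = 3/35, sgn -1
Racah Σ t=1..1: t=1:−1/6 = -1/6
⇒ 3j(1 3 2; 0 -1 1)² = 8/105, sgn +1
4πI² = N·(3j₀)²·(3jₘ)² = 24/35
I = -1·√(0.685714/4π) = -0.23359668

-0.233597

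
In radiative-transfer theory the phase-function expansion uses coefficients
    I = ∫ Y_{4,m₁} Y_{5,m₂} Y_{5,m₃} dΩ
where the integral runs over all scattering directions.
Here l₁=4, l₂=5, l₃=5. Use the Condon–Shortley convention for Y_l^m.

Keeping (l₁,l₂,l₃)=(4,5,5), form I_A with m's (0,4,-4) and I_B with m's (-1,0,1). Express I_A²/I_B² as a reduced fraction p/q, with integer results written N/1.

6/1

Shared (l₁,l₂,l₃)=(4,5,5): N and (l;000)² cancel in I_A²/I_B².
A: Δ = 4!·4!·6!/15! = 1/3153150; Racah Σ t=3..4: t=3:−1/25920 t=4:+1/69120 = -1/41472; ⇒ 3j(4 5 5; 0 4 -4)² = 2/143, sgn +1
B: Δ = 4!·4!·6!/15! = 1/3153150; Racah Σ t=1..4: t=1:−1/6912 t=2:+1/864 t=3:−1/1152 t=4:+1/17280 = 7/34560; ⇒ 3j(4 5 5; -1 0 1)² = 1/429, sgn +1
I_A²/I_B² = (2/143)/(1/429) = 6/1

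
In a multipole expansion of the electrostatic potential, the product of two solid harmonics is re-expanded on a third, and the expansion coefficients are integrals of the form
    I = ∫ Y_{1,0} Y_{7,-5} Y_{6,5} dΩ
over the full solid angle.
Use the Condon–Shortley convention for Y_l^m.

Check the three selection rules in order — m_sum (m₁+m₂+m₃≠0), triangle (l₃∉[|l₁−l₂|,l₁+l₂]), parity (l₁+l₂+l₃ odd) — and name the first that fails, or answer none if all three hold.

Σmᵢ = 0  ✓
l₃∈[|l₁−l₂|,l₁+l₂]=[6,8], have l₃=6  ✓
Σlᵢ = 14 ⇒ even  ✓

none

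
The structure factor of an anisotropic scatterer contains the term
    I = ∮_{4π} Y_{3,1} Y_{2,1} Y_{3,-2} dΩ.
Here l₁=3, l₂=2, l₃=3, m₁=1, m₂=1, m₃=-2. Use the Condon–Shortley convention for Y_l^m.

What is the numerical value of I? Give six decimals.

0.162868

Checks pass: Σm=0; 8 even; l₃=3∈[1,5].
(2·3+1)(2·2+1)(2·3+1) = 245
Δ: 2! 4! 2! / 9! → 1/3780
sum: t=0:+1/24 t=1:−1/4 t=2:+1/24 = -1/6
3j²(3 2 3; 0 0 0) = Δ·Π!·Σ² = 4/105  (sign +1)
sum: t=1:−1/12 t=2:+1/48 = -1/16
3j²(3 2 3; 1 1 -2) = Δ·Π!·Σ² = 1/28  (sign +1)
combine: 4πI² = 245·4/105·1/28 = 1/3
take √, sign +1: I = 0.16286750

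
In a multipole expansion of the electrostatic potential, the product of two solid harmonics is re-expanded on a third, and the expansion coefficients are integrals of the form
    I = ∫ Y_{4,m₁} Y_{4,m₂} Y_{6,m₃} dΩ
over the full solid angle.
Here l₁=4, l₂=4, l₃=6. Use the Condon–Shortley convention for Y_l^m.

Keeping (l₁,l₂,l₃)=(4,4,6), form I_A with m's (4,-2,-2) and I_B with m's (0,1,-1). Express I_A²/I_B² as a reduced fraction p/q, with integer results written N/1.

Shared (l₁,l₂,l₃)=(4,4,6): N and (l;000)² cancel in I_A²/I_B².
A: Δ = 2!·6!·6!/15! = 1/1261260; Racah Σ t=0..0: t=0:+1/69120 = 1/69120; ⇒ 3j(4 4 6; 4 -2 -2)² = 4/429, sgn +1
B: Δ = 2!·6!·6!/15! = 1/1261260; Racah Σ t=0..2: t=0:+1/11520 t=1:−1/1728 t=2:+1/3456 = -7/34560; ⇒ 3j(4 4 6; 0 1 -1)² = 7/858, sgn +1
I_A²/I_B² = (4/429)/(7/858) = 8/7

8/7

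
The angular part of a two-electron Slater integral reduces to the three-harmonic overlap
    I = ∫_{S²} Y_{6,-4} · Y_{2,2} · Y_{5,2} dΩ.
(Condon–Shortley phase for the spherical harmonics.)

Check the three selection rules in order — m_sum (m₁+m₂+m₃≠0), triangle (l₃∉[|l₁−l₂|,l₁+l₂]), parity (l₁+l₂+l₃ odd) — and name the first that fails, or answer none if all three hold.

parity

Σmᵢ = 0  ✓
l₃∈[|l₁−l₂|,l₁+l₂]=[4,8], have l₃=5  ✓
Σlᵢ = 13 ⇒ odd  ✗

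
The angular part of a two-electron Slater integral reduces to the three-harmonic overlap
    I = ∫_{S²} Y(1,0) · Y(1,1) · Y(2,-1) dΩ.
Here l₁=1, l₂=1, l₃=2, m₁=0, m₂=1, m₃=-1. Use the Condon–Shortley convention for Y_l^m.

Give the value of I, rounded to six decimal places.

-0.218510

Checks pass: Σm=0; 4 even; l₃=2∈[0,2].
(2·1+1)(2·1+1)(2·2+1) = 45
Δ: 0! 2! 2! / 5! → 1/30
sum: t=0:+1/1 = 1/1
3j²(1 1 2; 0 0 0) = Δ·Π!·Σ² = 2/15  (sign +1)
sum: t=0:+1/2 = 1/2
3j²(1 1 2; 0 1 -1) = Δ·Π!·Σ² = 1/10  (sign -1)
combine: 4πI² = 45·2/15·1/10 = 3/5
take √, sign -1: I = -0.21850969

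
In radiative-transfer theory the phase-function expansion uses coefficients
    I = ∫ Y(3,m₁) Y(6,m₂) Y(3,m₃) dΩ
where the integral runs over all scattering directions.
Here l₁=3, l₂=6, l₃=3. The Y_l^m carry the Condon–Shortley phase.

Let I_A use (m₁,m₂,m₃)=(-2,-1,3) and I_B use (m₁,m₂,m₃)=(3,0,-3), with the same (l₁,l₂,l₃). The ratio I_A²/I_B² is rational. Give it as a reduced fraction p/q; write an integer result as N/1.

l's match ⇒ only the (l;m) 3-j factors differ between A and B.
A: triangle coeff Δ(3,6,3) = 1/12012; Σ_t [5,5]: t=5:−1/86400 = -1/86400; (3j)²=1/1716 [(3 6 3; -2 -1 3)], sign=-1
B: triangle coeff Δ(3,6,3) = 1/12012; Σ_t [0,0]: t=0:+1/518400 = 1/518400; (3j)²=1/12012 [(3 6 3; 3 0 -3)], sign=+1
I_A²/I_B² = (1/1716)/(1/12012) = 7/1

7/1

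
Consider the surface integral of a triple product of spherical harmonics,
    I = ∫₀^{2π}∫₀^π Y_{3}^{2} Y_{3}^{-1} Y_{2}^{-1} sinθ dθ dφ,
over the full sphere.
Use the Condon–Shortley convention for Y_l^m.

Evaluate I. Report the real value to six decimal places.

Rules hold: Σm=0, L=8 even, 0≤2≤6.
N = 7·7·5 = 245
Δ = 4!·2!·2!/9! = 1/3780
Racah Σ t=1..3: t=1:−1/24 t=2:+1/4 t=3:−1/24 = 1/6
⇒ 3j(3 3 2; 0 0 0)² = 4/105, sgn +1
Racah Σ t=0..1: t=0:+1/48 t=1:−1/12 = -1/16
⇒ 3j(3 3 2; 2 -1 -1)² = 1/28, sgn +1
4πI² = N·(3j₀)²·(3jₘ)² = 1/3
I = +1·√(0.333333/4π) = 0.16286750

0.162868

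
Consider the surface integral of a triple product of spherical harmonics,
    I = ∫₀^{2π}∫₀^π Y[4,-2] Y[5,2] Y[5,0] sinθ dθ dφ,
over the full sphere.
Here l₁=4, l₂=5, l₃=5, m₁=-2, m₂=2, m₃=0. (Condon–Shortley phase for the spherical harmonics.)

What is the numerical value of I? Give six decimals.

m-sum 0 ✓  L=14 even ✓  1≤5≤9 ✓
Π(2lᵢ+1) = 9×11×11 = 1089
triangle coeff Δ(4,5,5) = 1/3153150
Σ_t [0,4]: t=0:+1/69120 t=1:−1/1728 t=2:+1/576 t=3:−1/1728 t=4:+1/69120 = 7/11520
(3j)²=2/143 [(4 5 5; 0 0 0)], sign=-1
Σ_t [2,4]: t=2:+1/11520 t=3:−1/1728 t=4:+1/3456 = -7/34560
(3j)²=7/858 [(4 5 5; -2 2 0)], sign=+1
⇒ 4πI² = 21/169
I = (-1)√(21/169/(4π)) = -0.09944006

-0.099440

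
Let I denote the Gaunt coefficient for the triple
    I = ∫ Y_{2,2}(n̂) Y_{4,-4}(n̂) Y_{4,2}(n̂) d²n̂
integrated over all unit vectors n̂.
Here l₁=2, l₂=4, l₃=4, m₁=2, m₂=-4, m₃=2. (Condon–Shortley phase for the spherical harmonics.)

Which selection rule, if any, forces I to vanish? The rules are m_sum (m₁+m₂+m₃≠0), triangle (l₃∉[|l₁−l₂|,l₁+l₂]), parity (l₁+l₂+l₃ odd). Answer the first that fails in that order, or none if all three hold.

Σmᵢ = 0  ✓
l₃∈[|l₁−l₂|,l₁+l₂]=[2,6], have l₃=4  ✓
Σlᵢ = 10 ⇒ even  ✓

none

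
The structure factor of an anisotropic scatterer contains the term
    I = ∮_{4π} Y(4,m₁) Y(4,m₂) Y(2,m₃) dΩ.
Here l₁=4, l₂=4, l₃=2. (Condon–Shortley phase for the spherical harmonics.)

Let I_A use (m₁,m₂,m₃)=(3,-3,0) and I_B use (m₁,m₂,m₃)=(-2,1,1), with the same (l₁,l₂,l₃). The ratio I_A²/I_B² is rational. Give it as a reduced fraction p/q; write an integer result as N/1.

Same 4,4,2: normalisation and zero-m 3j drop out of the ratio.
A: Δ: 6! 2! 2! / 11! → 1/13860; sum: t=0:+1/720 t=1:−1/480 = -1/1440; 3j²(4 4 2; 3 -3 0) = Δ·Π!·Σ² = 7/1980  (sign -1)
B: Δ: 6! 2! 2! / 11! → 1/13860; sum: t=4:+1/96 t=5:−1/240 = 1/160; 3j²(4 4 2; -2 1 1) = Δ·Π!·Σ² = 27/1540  (sign -1)
I_A²/I_B² = (7/1980)/(27/1540) = 49/243

49/243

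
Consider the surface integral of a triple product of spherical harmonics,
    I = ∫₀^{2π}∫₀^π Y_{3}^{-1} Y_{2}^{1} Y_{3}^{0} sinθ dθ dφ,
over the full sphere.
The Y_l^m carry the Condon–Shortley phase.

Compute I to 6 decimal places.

-0.059471

Checks pass: Σm=0; 8 even; l₃=3∈[1,5].
(2·3+1)(2·2+1)(2·3+1) = 245
Δ: 2! 4! 2! / 9! → 1/3780
sum: t=0:+1/24 t=1:−1/4 t=2:+1/24 = -1/6
3j²(3 2 3; 0 0 0) = Δ·Π!·Σ² = 4/105  (sign +1)
sum: t=1:−1/12 t=2:+1/8 = 1/24
3j²(3 2 3; -1 1 0) = Δ·Π!·Σ² = 1/210  (sign -1)
combine: 4πI² = 245·4/105·1/210 = 2/45
take √, sign -1: I = -0.05947080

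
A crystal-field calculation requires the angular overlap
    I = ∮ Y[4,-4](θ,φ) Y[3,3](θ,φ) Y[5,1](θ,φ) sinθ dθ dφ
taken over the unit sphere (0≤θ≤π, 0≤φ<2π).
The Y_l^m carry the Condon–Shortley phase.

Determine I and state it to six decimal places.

Rules hold: Σm=0, L=12 even, 1≤5≤7.
N = 9·7·11 = 693
Δ = 2!·6!·4!/13! = 1/180180
Racah Σ t=0..2: t=0:+1/576 t=1:−1/144 t=2:+1/576 = -1/288
⇒ 3j(4 3 5; 0 0 0)² = 20/1001, sgn +1
Racah Σ t=2..2: t=2:+1/34560 = 1/34560
⇒ 3j(4 3 5; -4 3 1)² = 1/429, sgn +1
4πI² = N·(3j₀)²·(3jₘ)² = 60/1859
I = +1·√(0.0322754/4π) = 0.05067935

0.050679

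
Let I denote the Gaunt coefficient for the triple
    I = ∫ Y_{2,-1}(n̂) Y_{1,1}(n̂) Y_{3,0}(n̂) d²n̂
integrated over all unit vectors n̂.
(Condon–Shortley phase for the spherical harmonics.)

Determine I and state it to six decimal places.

Rules hold: Σm=0, L=6 even, 1≤3≤3.
N = 5·3·7 = 105
Δ = 0!·4!·2!/7! = 1/105
Racah Σ t=0..0: t=0:+1/4 = 1/4
⇒ 3j(2 1 3; 0 0 0)² = 3/35, sgn -1
Racah Σ t=0..0: t=0:+1/12 = 1/12
⇒ 3j(2 1 3; -1 1 0)² = 1/35, sgn -1
4πI² = N·(3j₀)²·(3jₘ)² = 9/35
I = +1·√(0.257143/4π) = 0.14304817

0.143048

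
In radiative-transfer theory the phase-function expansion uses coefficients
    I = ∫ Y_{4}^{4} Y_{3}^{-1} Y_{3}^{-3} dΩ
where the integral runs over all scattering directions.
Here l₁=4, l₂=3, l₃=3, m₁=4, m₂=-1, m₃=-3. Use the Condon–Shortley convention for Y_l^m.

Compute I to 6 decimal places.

m-sum 0 ✓  L=10 even ✓  1≤3≤7 ✓
Π(2lᵢ+1) = 9×7×7 = 441
triangle coeff Δ(4,3,3) = 1/34650
Σ_t [1,3]: t=1:−1/72 t=2:+1/16 t=3:−1/72 = 5/144
(3j)²=2/77 [(4 3 3; 0 0 0)], sign=-1
Σ_t [0,0]: t=0:+1/1152 = 1/1152
(3j)²=1/33 [(4 3 3; 4 -1 -3)], sign=+1
⇒ 4πI² = 42/121
I = (-1)√(42/121/(4π)) = -0.16619847

-0.166198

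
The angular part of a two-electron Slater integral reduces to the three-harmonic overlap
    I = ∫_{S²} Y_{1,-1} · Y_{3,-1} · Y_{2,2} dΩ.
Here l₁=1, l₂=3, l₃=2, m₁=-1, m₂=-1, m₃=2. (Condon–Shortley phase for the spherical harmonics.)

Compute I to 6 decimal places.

Rules hold: Σm=0, L=6 even, 2≤2≤4.
N = 3·7·5 = 105
Δ = 2!·0!·4!/7! = 1/105
Racah Σ t=1..1: t=1:−1/4 = -1/4
⇒ 3j(1 3 2; 0 0 0)² = 3/35, sgn -1
Racah Σ t=2..2: t=2:+1/48 = 1/48
⇒ 3j(1 3 2; -1 -1 2)² = 1/105, sgn +1
4πI² = N·(3j₀)²·(3jₘ)² = 3/35
I = -1·√(0.0857143/4π) = -0.08258890

-0.082589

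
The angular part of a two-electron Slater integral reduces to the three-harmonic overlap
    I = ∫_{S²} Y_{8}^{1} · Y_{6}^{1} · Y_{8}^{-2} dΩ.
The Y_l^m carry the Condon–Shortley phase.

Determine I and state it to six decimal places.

0.100544

Rules hold: Σm=0, L=22 even, 2≤8≤14.
N = 17·13·17 = 3757
Δ = 6!·10!·6!/23! = 1/13742520792
Racah Σ t=0..6: t=0:+1/41803776000 t=1:−1/435456000 t=2:+1/39813120 t=3:−1/18662400 t=4:+1/39813120 t=5:−1/435456000 t=6:+1/41803776000 = -11/1393459200
⇒ 3j(8 6 8; 0 0 0)² = 600/96577, sgn -1
Racah Σ t=1..6: t=1:−1/1492992000 t=2:+1/82944000 t=3:−1/29859840 t=4:+1/52254720 t=5:−1/464486400 t=6:+1/31352832000 = -319/62705664000
⇒ 3j(8 6 8; 1 1 -2)² = 4205/772616, sgn -1
4πI² = N·(3j₀)²·(3jₘ)² = 315375/2482597
I = +1·√(0.127034/4π) = 0.10054387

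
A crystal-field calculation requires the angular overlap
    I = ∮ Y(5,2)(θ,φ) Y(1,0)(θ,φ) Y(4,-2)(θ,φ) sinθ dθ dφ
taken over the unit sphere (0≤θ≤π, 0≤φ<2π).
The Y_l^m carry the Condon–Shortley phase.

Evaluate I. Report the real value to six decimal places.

m-sum 0 ✓  L=10 even ✓  4≤4≤6 ✓
Π(2lᵢ+1) = 11×3×9 = 297
triangle coeff Δ(5,1,4) = 1/495
Σ_t [1,1]: t=1:−1/576 = -1/576
(3j)²=5/99 [(5 1 4; 0 0 0)], sign=-1
Σ_t [1,1]: t=1:−1/1440 = -1/1440
(3j)²=7/165 [(5 1 4; 2 0 -2)], sign=-1
⇒ 4πI² = 7/11
I = (+1)√(7/11/(4π)) = 0.22503380

0.225034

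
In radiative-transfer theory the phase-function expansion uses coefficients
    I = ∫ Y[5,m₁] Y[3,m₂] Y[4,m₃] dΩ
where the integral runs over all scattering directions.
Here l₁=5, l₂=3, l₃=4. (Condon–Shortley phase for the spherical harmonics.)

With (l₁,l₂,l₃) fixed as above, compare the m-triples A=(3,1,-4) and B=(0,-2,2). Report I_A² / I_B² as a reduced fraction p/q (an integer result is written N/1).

49/50

Shared (l₁,l₂,l₃)=(5,3,4): N and (l;000)² cancel in I_A²/I_B².
A: Δ = 4!·6!·2!/13! = 1/180180; Racah Σ t=2..2: t=2:+1/5760 = 1/5760; ⇒ 3j(5 3 4; 3 1 -4)² = 56/2145, sgn +1
B: Δ = 4!·6!·2!/13! = 1/180180; Racah Σ t=0..1: t=0:+1/2880 t=1:−1/576 = -1/720; ⇒ 3j(5 3 4; 0 -2 2)² = 80/3003, sgn -1
I_A²/I_B² = (56/2145)/(80/3003) = 49/50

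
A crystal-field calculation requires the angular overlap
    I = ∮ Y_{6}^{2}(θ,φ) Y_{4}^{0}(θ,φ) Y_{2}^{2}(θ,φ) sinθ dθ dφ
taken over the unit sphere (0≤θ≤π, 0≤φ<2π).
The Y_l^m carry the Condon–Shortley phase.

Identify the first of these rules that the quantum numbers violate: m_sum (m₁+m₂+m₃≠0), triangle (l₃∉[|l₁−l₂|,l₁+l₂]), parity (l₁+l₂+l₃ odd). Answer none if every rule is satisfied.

Σmᵢ = 4  ✗
l₃∈[|l₁−l₂|,l₁+l₂]=[2,10], have l₃=2
Σlᵢ = 12 ⇒ even

m_sum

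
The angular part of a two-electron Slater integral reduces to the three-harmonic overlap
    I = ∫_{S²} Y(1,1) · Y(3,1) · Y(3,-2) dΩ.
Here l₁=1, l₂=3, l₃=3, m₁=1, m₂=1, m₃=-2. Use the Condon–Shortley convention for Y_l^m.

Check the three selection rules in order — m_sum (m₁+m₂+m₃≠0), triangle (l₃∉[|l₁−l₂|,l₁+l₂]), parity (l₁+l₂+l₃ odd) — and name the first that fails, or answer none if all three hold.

Σmᵢ = 0  ✓
l₃∈[|l₁−l₂|,l₁+l₂]=[2,4], have l₃=3  ✓
Σlᵢ = 7 ⇒ odd  ✗

parity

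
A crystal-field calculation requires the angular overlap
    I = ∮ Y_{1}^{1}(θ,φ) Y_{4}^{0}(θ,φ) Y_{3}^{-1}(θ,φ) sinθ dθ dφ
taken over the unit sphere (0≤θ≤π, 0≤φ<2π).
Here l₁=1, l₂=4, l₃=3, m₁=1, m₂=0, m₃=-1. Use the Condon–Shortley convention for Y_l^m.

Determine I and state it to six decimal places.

0.150786

Rules hold: Σm=0, L=8 even, 3≤3≤5.
N = 3·9·7 = 189
Δ = 2!·0!·6!/9! = 1/252
Racah Σ t=1..1: t=1:−1/36 = -1/36
⇒ 3j(1 4 3; 0 0 0)² = 4/63, sgn +1
Racah Σ t=0..0: t=0:+1/96 = 1/96
⇒ 3j(1 4 3; 1 0 -1)² = 1/42, sgn +1
4πI² = N·(3j₀)²·(3jₘ)² = 2/7
I = +1·√(0.285714/4π) = 0.15078601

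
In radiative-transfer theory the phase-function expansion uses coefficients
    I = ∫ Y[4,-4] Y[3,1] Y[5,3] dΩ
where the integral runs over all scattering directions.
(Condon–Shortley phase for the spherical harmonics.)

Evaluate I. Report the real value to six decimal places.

0.169606

m-sum 0 ✓  L=12 even ✓  1≤5≤7 ✓
Π(2lᵢ+1) = 9×7×11 = 693
triangle coeff Δ(4,3,5) = 1/180180
Σ_t [0,2]: t=0:+1/576 t=1:−1/144 t=2:+1/576 = -1/288
(3j)²=20/1001 [(4 3 5; 0 0 0)], sign=+1
Σ_t [2,2]: t=2:+1/5760 = 1/5760
(3j)²=56/2145 [(4 3 5; -4 1 3)], sign=+1
⇒ 4πI² = 672/1859
I = (+1)√(672/1859/(4π)) = 0.16960553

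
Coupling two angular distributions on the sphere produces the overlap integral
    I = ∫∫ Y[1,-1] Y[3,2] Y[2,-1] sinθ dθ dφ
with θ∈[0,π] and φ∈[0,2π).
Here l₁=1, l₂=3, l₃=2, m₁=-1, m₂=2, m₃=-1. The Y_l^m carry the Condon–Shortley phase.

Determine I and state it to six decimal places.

0.261169

Rules hold: Σm=0, L=6 even, 2≤2≤4.
N = 3·7·5 = 105
Δ = 2!·0!·4!/7! = 1/105
Racah Σ t=1..1: t=1:−1/4 = -1/4
⇒ 3j(1 3 2; 0 0 0)² = 3/35, sgn -1
Racah Σ t=2..2: t=2:+1/12 = 1/12
⇒ 3j(1 3 2; -1 2 -1)² = 2/21, sgn -1
4πI² = N·(3j₀)²·(3jₘ)² = 6/7
I = +1·√(0.857143/4π) = 0.26116903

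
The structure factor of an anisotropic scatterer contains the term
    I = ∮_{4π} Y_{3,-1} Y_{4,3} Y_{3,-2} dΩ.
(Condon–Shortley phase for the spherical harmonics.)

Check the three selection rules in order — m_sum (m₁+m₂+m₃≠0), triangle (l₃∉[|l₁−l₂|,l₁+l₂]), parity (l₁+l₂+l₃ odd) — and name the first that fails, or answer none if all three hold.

none

azimuthal sum: -1 + 3 − 2 = 0  ✓
1 ≤ 3 ≤ 7 (triangle on l)  ✓
L = 3 + 4 + 3 = 10 (even)  ✓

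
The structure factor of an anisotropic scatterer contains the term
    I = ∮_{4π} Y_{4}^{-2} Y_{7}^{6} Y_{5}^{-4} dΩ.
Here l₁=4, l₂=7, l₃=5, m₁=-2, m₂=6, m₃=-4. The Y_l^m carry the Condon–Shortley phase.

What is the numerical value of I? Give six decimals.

0.061746

Rules hold: Σm=0, L=16 even, 3≤5≤11.
N = 9·15·11 = 1485
Δ = 6!·2!·8!/17! = 1/6126120
Racah Σ t=2..4: t=2:+1/69120 t=3:−1/20736 t=4:+1/69120 = -1/51840
⇒ 3j(4 7 5; 0 0 0)² = 280/21879, sgn +1
Racah Σ t=5..6: t=5:−1/4838400 t=6:+1/7257600 = -1/14515200
⇒ 3j(4 7 5; -2 6 -4)² = 3/1190, sgn +1
4πI² = N·(3j₀)²·(3jₘ)² = 180/3757
I = +1·√(0.0479106/4π) = 0.06174627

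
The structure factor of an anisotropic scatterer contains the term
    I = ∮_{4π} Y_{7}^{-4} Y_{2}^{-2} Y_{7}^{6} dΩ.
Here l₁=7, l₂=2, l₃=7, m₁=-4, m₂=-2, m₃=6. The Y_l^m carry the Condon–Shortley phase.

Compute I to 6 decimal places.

-0.106948

m-sum 0 ✓  L=16 even ✓  5≤7≤9 ✓
Π(2lᵢ+1) = 15×5×15 = 1125
triangle coeff Δ(7,2,7) = 1/185640
Σ_t [0,2]: t=0:+1/2419200 t=1:−1/518400 t=2:+1/2419200 = -1/907200
(3j)²=56/3315 [(7 2 7; 0 0 0)], sign=+1
Σ_t [0,0]: t=0:+1/159667200 = 1/159667200
(3j)²=9/1190 [(7 2 7; -4 -2 6)], sign=-1
⇒ 4πI² = 540/3757
I = (-1)√(540/3757/(4π)) = -0.10694768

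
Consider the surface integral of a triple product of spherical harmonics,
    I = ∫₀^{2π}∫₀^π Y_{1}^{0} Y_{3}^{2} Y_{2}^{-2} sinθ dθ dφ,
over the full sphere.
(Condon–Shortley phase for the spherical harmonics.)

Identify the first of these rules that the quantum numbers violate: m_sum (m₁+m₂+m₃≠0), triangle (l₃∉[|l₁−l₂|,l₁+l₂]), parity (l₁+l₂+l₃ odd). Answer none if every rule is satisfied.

none

Σmᵢ = 0  ✓
l₃∈[|l₁−l₂|,l₁+l₂]=[2,4], have l₃=2  ✓
Σlᵢ = 6 ⇒ even  ✓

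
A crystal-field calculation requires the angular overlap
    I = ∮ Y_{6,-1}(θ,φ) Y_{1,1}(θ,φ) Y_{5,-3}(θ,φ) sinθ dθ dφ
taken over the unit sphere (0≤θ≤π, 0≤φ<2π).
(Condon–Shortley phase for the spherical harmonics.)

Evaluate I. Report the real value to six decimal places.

m-sum = -1 + 1 − 3 = -3 ≠ 0 ⇒ I = 0

0.000000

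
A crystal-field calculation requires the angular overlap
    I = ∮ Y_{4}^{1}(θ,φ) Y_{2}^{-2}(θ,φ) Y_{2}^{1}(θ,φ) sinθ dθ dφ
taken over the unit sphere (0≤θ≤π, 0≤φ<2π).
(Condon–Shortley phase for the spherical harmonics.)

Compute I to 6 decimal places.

Rules hold: Σm=0, L=8 even, 2≤2≤6.
N = 9·5·5 = 225
Δ = 4!·4!·0!/9! = 1/630
Racah Σ t=2..2: t=2:+1/16 = 1/16
⇒ 3j(4 2 2; 0 0 0)² = 2/35, sgn +1
Racah Σ t=0..0: t=0:+1/144 = 1/144
⇒ 3j(4 2 2; 1 -2 1)² = 1/126, sgn -1
4πI² = N·(3j₀)²·(3jₘ)² = 5/49
I = -1·√(0.102041/4π) = -0.09011188

-0.090112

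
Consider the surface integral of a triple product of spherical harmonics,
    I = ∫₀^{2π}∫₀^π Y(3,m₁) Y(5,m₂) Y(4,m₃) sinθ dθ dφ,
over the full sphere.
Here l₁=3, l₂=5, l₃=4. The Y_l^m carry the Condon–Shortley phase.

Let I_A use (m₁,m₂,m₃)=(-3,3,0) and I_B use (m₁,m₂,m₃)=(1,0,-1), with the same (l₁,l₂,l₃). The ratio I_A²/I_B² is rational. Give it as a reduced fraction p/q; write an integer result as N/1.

420/1

Same 3,5,4: normalisation and zero-m 3j drop out of the ratio.
A: Δ: 4! 2! 6! / 13! → 1/180180; sum: t=4:+1/2304 = 1/2304; 3j²(3 5 4; -3 3 0) = Δ·Π!·Σ² = 5/143  (sign +1)
B: Δ: 4! 2! 6! / 13! → 1/180180; sum: t=0:+1/5760 t=1:−1/288 t=2:+1/288 = 1/5760; 3j²(3 5 4; 1 0 -1) = Δ·Π!·Σ² = 1/12012  (sign -1)
I_A²/I_B² = (5/143)/(1/12012) = 420/1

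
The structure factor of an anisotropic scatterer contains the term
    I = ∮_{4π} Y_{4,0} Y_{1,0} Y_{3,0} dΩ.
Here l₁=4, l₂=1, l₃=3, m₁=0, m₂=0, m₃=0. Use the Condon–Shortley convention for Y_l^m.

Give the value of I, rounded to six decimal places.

Rules hold: Σm=0, L=8 even, 3≤3≤5.
N = 9·3·7 = 189
Δ = 2!·6!·0!/9! = 1/252
Racah Σ t=1..1: t=1:−1/36 = -1/36
⇒ 3j(4 1 3; 0 0 0)² = 4/63, sgn +1
(m-triple is (0,0,0) — same symbol as above.)
4πI² = N·(3j₀)²·(3jₘ)² = 16/21
I = +1·√(0.761905/4π) = 0.24623252

0.246233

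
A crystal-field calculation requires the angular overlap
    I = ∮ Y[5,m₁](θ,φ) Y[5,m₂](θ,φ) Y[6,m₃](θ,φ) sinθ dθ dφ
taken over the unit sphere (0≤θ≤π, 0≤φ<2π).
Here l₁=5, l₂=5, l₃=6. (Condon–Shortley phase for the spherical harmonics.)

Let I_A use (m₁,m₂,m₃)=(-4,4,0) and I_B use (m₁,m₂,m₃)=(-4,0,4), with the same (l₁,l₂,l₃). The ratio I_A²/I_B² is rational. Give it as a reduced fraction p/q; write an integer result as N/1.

16/5

Same 5,5,6: normalisation and zero-m 3j drop out of the ratio.
A: Δ: 4! 6! 6! / 17! → 1/28588560; sum: t=3:−1/3110400 t=4:+1/345600 = 1/388800; 3j²(5 5 6; -4 4 0) = Δ·Π!·Σ² = 192/12155  (sign +1)
B: Δ: 4! 6! 6! / 17! → 1/28588560; sum: t=3:−1/207360 t=4:+1/345600 = -1/518400; 3j²(5 5 6; -4 0 4) = Δ·Π!·Σ² = 12/2431  (sign -1)
I_A²/I_B² = (192/12155)/(12/2431) = 16/5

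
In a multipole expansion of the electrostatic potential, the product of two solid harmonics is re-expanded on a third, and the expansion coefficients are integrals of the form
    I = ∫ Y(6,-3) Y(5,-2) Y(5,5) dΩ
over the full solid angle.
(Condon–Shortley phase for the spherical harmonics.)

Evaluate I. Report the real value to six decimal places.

-0.172202

Checks pass: Σm=0; 16 even; l₃=5∈[1,11].
(2·6+1)(2·5+1)(2·5+1) = 1573
Δ: 6! 6! 4! / 17! → 1/28588560
sum: t=1:−1/345600 t=2:+1/13824 t=3:−1/5184 t=4:+1/13824 t=5:−1/345600 = -7/129600
3j²(6 5 5; 0 0 0) = Δ·Π!·Σ² = 80/7293  (sign +1)
sum: t=3:−1/622080 = -1/622080
3j²(6 5 5; -3 -2 5) = Δ·Π!·Σ² = 105/4862  (sign -1)
combine: 4πI² = 1573·80/7293·105/4862 = 1400/3757
take √, sign -1: I = -0.17220212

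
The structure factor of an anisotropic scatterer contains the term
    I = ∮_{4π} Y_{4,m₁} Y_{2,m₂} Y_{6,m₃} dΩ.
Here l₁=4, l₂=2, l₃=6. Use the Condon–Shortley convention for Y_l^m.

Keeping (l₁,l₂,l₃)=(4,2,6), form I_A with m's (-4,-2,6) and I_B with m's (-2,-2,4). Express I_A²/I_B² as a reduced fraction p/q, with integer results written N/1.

Shared (l₁,l₂,l₃)=(4,2,6): N and (l;000)² cancel in I_A²/I_B².
A: Δ = 0!·8!·4!/13! = 1/6435; Racah Σ t=0..0: t=0:+1/967680 = 1/967680; ⇒ 3j(4 2 6; -4 -2 6)² = 1/13, sgn +1
B: Δ = 0!·8!·4!/13! = 1/6435; Racah Σ t=0..0: t=0:+1/34560 = 1/34560; ⇒ 3j(4 2 6; -2 -2 4)² = 14/429, sgn +1
I_A²/I_B² = (1/13)/(14/429) = 33/14

33/14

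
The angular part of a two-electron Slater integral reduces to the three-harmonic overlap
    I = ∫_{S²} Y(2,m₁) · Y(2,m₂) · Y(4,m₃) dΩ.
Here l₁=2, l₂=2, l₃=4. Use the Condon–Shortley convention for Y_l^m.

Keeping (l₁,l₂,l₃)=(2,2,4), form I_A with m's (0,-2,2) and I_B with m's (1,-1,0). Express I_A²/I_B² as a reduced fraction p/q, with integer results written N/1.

l's match ⇒ only the (l;m) 3-j factors differ between A and B.
A: triangle coeff Δ(2,2,4) = 1/630; Σ_t [0,0]: t=0:+1/96 = 1/96; (3j)²=1/42 [(2 2 4; 0 -2 2)], sign=+1
B: triangle coeff Δ(2,2,4) = 1/630; Σ_t [0,0]: t=0:+1/36 = 1/36; (3j)²=8/315 [(2 2 4; 1 -1 0)], sign=+1
I_A²/I_B² = (1/42)/(8/315) = 15/16

15/16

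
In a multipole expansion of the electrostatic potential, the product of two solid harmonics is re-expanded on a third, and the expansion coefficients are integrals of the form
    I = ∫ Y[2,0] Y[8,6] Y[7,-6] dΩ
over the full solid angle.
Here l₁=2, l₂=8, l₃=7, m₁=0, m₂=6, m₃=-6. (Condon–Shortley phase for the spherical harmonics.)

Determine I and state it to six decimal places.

L=17 odd ⇒ parity kills the (l;000) factor ⇒ I = 0

0.000000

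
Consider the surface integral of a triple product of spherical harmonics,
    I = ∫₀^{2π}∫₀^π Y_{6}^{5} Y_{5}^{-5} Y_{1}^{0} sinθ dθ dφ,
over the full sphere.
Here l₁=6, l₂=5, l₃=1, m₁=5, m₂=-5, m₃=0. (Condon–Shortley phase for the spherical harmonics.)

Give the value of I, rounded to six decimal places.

m-sum 0 ✓  L=12 even ✓  1≤1≤11 ✓
Π(2lᵢ+1) = 13×11×3 = 429
triangle coeff Δ(6,5,1) = 1/858
Σ_t [5,5]: t=5:−1/14400 = -1/14400
(3j)²=6/143 [(6 5 1; 0 0 0)], sign=+1
Σ_t [0,0]: t=0:+1/3628800 = 1/3628800
(3j)²=1/78 [(6 5 1; 5 -5 0)], sign=-1
⇒ 4πI² = 3/13
I = (-1)√(3/13/(4π)) = -0.13551395

-0.135514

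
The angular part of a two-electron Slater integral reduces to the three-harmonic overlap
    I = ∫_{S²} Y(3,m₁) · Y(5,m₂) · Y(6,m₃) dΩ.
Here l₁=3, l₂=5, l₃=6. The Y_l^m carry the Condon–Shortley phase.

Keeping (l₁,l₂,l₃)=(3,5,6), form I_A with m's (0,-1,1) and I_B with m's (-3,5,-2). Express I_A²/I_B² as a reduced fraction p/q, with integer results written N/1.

35/3

Same 3,5,6: normalisation and zero-m 3j drop out of the ratio.
A: Δ: 2! 4! 8! / 15! → 1/675675; sum: t=0:+1/6912 t=1:−1/2880 t=2:+1/17280 = -1/6912; 3j²(3 5 6; 0 -1 1) = Δ·Π!·Σ² = 5/429  (sign +1)
B: Δ: 2! 4! 8! / 15! → 1/675675; sum: t=2:+1/1935360 = 1/1935360; 3j²(3 5 6; -3 5 -2) = Δ·Π!·Σ² = 1/1001  (sign +1)
I_A²/I_B² = (5/429)/(1/1001) = 35/3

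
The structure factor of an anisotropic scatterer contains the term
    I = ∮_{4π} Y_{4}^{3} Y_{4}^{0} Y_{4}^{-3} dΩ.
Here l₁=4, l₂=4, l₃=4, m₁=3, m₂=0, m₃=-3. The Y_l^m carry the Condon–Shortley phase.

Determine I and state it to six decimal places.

0.159788

Rules hold: Σm=0, L=12 even, 0≤4≤8.
N = 9·9·9 = 729
Δ = 4!·4!·4!/13! = 1/450450
Racah Σ t=0..4: t=0:+1/13824 t=1:−1/216 t=2:+1/64 t=3:−1/216 t=4:+1/13824 = 5/768
⇒ 3j(4 4 4; 0 0 0)² = 18/1001, sgn +1
Racah Σ t=0..1: t=0:+1/3456 t=1:−1/864 = -1/1152
⇒ 3j(4 4 4; 3 0 -3)² = 7/286, sgn +1
4πI² = N·(3j₀)²·(3jₘ)² = 6561/20449
I = +1·√(0.320847/4π) = 0.15978796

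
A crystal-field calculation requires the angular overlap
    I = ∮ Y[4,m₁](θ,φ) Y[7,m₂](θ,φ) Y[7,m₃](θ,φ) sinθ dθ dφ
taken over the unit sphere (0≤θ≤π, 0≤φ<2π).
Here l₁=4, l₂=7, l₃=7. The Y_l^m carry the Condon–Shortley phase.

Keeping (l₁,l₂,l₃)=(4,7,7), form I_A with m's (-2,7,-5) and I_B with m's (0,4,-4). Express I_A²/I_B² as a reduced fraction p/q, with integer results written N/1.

Same 4,7,7: normalisation and zero-m 3j drop out of the ratio.
A: Δ: 4! 4! 10! / 19! → 1/58198140; sum: t=4:+1/348364800 = 1/348364800; 3j²(4 7 7; -2 7 -5) = Δ·Π!·Σ² = 11/646  (sign +1)
B: Δ: 4! 4! 10! / 19! → 1/58198140; sum: t=1:−1/130636800 t=2:+1/5806080 t=3:−1/2903040 t=4:+1/17418240 = -1/8164800; 3j²(4 7 7; 0 4 -4) = Δ·Π!·Σ² = 11264/1322685  (sign +1)
I_A²/I_B² = (11/646)/(11264/1322685) = 4095/2048

4095/2048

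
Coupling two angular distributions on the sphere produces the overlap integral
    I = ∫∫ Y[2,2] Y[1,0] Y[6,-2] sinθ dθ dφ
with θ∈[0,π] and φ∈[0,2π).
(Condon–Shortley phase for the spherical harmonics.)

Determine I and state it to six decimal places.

0.000000

triangle: need 1≤l₃≤3, have 6; I=0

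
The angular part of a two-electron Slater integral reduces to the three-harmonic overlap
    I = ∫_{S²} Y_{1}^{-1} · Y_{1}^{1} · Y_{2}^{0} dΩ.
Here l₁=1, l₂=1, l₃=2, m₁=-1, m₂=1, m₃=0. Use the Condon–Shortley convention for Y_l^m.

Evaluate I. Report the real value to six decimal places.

0.126157

Checks pass: Σm=0; 4 even; l₃=2∈[0,2].
(2·1+1)(2·1+1)(2·2+1) = 45
Δ: 0! 2! 2! / 5! → 1/30
sum: t=0:+1/1 = 1/1
3j²(1 1 2; 0 0 0) = Δ·Π!·Σ² = 2/15  (sign +1)
sum: t=0:+1/4 = 1/4
3j²(1 1 2; -1 1 0) = Δ·Π!·Σ² = 1/30  (sign +1)
combine: 4πI² = 45·2/15·1/30 = 1/5
take √, sign +1: I = 0.12615663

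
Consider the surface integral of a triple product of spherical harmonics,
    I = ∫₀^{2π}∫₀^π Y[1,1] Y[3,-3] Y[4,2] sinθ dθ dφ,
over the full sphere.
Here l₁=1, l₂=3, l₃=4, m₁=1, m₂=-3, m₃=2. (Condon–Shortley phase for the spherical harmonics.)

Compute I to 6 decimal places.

m-sum 0 ✓  L=8 even ✓  2≤4≤4 ✓
Π(2lᵢ+1) = 3×7×9 = 189
triangle coeff Δ(1,3,4) = 1/252
Σ_t [0,0]: t=0:+1/36 = 1/36
(3j)²=4/63 [(1 3 4; 0 0 0)], sign=+1
Σ_t [0,0]: t=0:+1/1440 = 1/1440
(3j)²=1/252 [(1 3 4; 1 -3 2)], sign=+1
⇒ 4πI² = 1/21
I = (+1)√(1/21/(4π)) = 0.06155813

0.061558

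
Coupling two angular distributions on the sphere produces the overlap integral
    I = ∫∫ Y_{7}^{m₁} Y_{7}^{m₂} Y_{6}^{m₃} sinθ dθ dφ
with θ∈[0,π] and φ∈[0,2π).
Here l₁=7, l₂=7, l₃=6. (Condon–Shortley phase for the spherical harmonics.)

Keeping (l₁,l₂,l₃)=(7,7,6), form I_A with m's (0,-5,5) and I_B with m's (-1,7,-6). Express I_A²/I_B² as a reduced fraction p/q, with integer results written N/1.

Shared (l₁,l₂,l₃)=(7,7,6): N and (l;000)² cancel in I_A²/I_B².
A: Δ = 8!·6!·6!/21! = 1/2444321880; Racah Σ t=1..2: t=1:−1/435456000 t=2:+1/124416000 = 1/174182400; ⇒ 3j(7 7 6; 0 -5 5)² = 55/4199, sgn -1
B: Δ = 8!·6!·6!/21! = 1/2444321880; Racah Σ t=8..8: t=8:+1/20901888000 = 1/20901888000; ⇒ 3j(7 7 6; -1 7 -6)² = 11/9690, sgn +1
I_A²/I_B² = (55/4199)/(11/9690) = 150/13

150/13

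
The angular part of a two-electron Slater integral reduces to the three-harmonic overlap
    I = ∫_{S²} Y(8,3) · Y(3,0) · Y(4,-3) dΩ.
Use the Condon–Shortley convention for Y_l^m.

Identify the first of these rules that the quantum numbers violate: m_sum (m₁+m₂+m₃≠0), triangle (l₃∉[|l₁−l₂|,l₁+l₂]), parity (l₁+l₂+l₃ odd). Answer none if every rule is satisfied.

triangle

azimuthal sum: 3 + 0 − 3 = 0  ✓
5 ≤ 4 ≤ 11 (triangle on l)  ✗
L = 8 + 3 + 4 = 15 (odd)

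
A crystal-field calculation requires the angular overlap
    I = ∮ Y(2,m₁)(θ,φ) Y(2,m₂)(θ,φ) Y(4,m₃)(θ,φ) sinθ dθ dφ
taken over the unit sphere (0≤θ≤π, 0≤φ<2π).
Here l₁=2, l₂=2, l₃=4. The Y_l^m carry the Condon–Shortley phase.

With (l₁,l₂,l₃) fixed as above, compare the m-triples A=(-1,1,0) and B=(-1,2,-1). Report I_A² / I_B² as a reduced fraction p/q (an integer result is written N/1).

Shared (l₁,l₂,l₃)=(2,2,4): N and (l;000)² cancel in I_A²/I_B².
A: Δ = 0!·4!·4!/9! = 1/630; Racah Σ t=0..0: t=0:+1/36 = 1/36; ⇒ 3j(2 2 4; -1 1 0)² = 8/315, sgn +1
B: Δ = 0!·4!·4!/9! = 1/630; Racah Σ t=0..0: t=0:+1/144 = 1/144; ⇒ 3j(2 2 4; -1 2 -1)² = 1/126, sgn -1
I_A²/I_B² = (8/315)/(1/126) = 16/5

16/5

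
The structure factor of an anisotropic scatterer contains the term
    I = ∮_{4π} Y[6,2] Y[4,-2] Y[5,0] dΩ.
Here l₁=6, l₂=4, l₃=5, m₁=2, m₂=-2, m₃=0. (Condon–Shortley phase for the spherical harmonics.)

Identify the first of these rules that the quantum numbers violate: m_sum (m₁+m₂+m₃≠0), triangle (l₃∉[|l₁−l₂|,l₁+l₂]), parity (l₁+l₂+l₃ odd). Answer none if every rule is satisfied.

m₁+m₂+m₃ = 2 − 2 + 0 = 0  ✓
triangle: |6−4|=2 ≤ l₃=5 ≤ 6+4=10  ✓
parity: l₁+l₂+l₃ = 15 is odd  ✗

parity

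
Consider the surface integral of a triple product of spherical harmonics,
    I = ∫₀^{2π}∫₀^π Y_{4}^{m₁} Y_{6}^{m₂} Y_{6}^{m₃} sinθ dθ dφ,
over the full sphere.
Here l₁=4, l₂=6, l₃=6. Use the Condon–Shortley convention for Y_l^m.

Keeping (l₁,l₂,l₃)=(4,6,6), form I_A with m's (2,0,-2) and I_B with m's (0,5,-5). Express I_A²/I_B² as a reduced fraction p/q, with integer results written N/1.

7/6

Same 4,6,6: normalisation and zero-m 3j drop out of the ratio.
A: Δ: 4! 4! 8! / 17! → 1/15315300; sum: t=0:+1/138240 t=1:−1/25920 t=2:+1/55296 = -11/829440; 3j²(4 6 6; 2 0 -2) = Δ·Π!·Σ² = 11/1326  (sign -1)
B: Δ: 4! 4! 8! / 17! → 1/15315300; sum: t=3:−1/1451520 t=4:+1/2903040 = -1/2903040; 3j²(4 6 6; 0 5 -5) = Δ·Π!·Σ² = 11/1547  (sign +1)
I_A²/I_B² = (11/1326)/(11/1547) = 7/6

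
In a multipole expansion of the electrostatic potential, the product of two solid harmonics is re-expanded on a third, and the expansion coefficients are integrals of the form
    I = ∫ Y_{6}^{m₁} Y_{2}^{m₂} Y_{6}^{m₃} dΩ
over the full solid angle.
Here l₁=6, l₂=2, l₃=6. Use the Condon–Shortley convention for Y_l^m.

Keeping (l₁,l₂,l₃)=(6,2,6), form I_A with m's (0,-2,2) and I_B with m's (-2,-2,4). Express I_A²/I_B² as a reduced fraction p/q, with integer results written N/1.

Same 6,2,6: normalisation and zero-m 3j drop out of the ratio.
A: Δ: 2! 10! 2! / 15! → 1/90090; sum: t=0:+1/69120 = 1/69120; 3j²(6 2 6; 0 -2 2) = Δ·Π!·Σ² = 4/143  (sign +1)
B: Δ: 2! 10! 2! / 15! → 1/90090; sum: t=0:+1/322560 = 1/322560; 3j²(6 2 6; -2 -2 4) = Δ·Π!·Σ² = 18/1001  (sign +1)
I_A²/I_B² = (4/143)/(18/1001) = 14/9

14/9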